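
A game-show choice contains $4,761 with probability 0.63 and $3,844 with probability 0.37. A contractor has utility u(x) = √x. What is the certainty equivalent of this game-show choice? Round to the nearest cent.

$4,410.29

E[u] = 0.63·√4761 + 0.37·√3844 = 0.63·69 + 0.37·62 = 66.41
CE = (66.41)² = 4410.2881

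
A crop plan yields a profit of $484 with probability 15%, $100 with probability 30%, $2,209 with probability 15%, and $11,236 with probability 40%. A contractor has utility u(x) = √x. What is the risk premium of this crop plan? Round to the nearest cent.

$1,820.29

E[u] = 0.15·√484 + 0.3·√100 + 0.15·√2209 + 0.4·√11236 = 0.15·22 + 0.3·10 + 0.15·47 + 0.4·106 = 55.75
CE = (55.75)² = 3108.0625
Risk premium = EV − CE = 4928.35 − 3108.0625 = 1820.2875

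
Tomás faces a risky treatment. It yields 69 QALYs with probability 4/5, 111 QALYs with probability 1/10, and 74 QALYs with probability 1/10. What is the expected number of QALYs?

EV = 4/5 × 69 + 1/10 × 111 + 1/10 × 74 = 55.2 + 11.1 + 7.4 = 73.7

73.7 QALYs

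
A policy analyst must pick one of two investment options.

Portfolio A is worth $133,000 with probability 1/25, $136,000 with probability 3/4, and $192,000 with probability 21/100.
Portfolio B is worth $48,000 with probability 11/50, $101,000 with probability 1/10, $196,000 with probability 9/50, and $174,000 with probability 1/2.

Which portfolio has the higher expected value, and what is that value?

Portfolio A = 1/25 × 133000 + 3/4 × 136000 + 21/100 × 192000 = 5320 + 102000 + 40320 = 147640
Portfolio B = 11/50 × 48000 + 1/10 × 101000 + 9/50 × 196000 + 1/2 × 174000 = 10560 + 10100 + 35280 + 87000 = 142940

Portfolio A ($147,640)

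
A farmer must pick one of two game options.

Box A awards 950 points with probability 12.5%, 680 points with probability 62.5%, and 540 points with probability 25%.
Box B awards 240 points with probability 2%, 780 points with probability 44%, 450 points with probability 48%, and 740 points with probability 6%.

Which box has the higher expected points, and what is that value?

Box A = 0.125 × 950 + 0.625 × 680 + 0.25 × 540 = 118.75 + 425 + 135 = 678.75
Box B = 0.02 × 240 + 0.44 × 780 + 0.48 × 450 + 0.06 × 740 = 4.8 + 343.2 + 216 + 44.4 = 608.4

Box A (678.75 points)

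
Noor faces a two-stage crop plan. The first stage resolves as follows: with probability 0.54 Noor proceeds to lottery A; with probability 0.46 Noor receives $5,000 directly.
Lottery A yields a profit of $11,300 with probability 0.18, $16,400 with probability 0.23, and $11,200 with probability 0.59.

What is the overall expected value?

$9,003.56

EV(A) = 0.18 × 11300 + 0.23 × 16400 + 0.59 × 11200 = 2034 + 3772 + 6608 = 12414
Branch B: 5000 (certain)
Overall = 0.54 × 12414 + 0.46 × 5000 = 6703.56 + 2300 = 9003.56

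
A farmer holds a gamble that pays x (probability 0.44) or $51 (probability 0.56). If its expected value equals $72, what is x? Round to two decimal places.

0.44·x + 0.56·51 = 72
0.44·x = 72 − 28.56 = 43.44
x = 43.44 / 0.44 = 98.7273

x = $98.73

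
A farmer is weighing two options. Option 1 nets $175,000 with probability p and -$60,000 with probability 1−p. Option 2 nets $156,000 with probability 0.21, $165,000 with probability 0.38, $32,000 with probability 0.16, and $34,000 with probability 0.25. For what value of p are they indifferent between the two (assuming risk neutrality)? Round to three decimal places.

p = 0.719

EV(Option 2) = 0.21 × 156000 + 0.38 × 165000 + 0.16 × 32000 + 0.25 × 34000 = 32760 + 62700 + 5120 + 8500 = 109080
p·175000 + (1−p)·(-60000) = 109080
235000p − 60000 = 109080
p = (109080 + 60000) / 235000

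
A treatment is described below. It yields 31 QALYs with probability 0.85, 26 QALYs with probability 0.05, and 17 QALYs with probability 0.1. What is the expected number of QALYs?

EV = 0.85 × 31 + 0.05 × 26 + 0.1 × 17 = 26.35 + 1.3 + 1.7 = 29.35

29.35 QALYs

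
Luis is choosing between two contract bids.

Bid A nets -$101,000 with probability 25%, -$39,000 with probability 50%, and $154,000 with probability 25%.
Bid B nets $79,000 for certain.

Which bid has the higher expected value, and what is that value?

Bid A = 0.25 × (-101000) + 0.5 × (-39000) + 0.25 × 154000 = -25250 − 19500 + 38500 = -6250
Bid B: 79000 (certain)

Bid B ($79,000)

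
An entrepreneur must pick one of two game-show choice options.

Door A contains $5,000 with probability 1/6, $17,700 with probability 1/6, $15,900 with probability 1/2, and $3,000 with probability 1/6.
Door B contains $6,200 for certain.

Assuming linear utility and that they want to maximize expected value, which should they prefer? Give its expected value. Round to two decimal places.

Door A = 1/6 × 5000 + 1/6 × 17700 + 1/2 × 15900 + 1/6 × 3000 = 833.3333 + 2950 + 7950 + 500 = 12233.3333
Door B: 6200 (certain)

Door A ($12,233.33)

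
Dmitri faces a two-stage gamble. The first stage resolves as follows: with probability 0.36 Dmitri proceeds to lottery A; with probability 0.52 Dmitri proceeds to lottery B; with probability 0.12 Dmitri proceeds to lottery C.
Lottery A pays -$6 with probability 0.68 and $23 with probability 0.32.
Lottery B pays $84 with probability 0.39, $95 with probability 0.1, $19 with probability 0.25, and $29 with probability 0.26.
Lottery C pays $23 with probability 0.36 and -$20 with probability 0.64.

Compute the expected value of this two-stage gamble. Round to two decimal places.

$29.00

EV(A) = 0.68 × (-6) + 0.32 × 23 = -4.08 + 7.36 = 3.28
EV(B) = 0.39 × 84 + 0.1 × 95 + 0.25 × 19 + 0.26 × 29 = 32.76 + 9.5 + 4.75 + 7.54 = 54.55
EV(C) = 0.36 × 23 + 0.64 × (-20) = 8.28 − 12.8 = -4.52
Overall = 0.36 × 3.28 + 0.52 × 54.55 + 0.12 × (-4.52) = 1.1808 + 28.366 − 0.5424 = 29.0044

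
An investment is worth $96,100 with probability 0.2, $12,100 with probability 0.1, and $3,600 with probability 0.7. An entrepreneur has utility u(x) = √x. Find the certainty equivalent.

$13,225

E[u] = 0.2·√96100 + 0.1·√12100 + 0.7·√3600 = 0.2·310 + 0.1·110 + 0.7·60 = 115
CE = (115)² = 13225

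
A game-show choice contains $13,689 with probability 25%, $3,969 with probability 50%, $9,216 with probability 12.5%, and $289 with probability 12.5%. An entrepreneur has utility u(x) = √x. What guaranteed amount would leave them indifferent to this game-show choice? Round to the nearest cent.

$5,606.27

E[u] = 0.25·√13689 + 0.5·√3969 + 0.125·√9216 + 0.125·√289 = 0.25·117 + 0.5·63 + 0.125·96 + 0.125·17 = 74.875
CE = (74.875)² = 5606.265625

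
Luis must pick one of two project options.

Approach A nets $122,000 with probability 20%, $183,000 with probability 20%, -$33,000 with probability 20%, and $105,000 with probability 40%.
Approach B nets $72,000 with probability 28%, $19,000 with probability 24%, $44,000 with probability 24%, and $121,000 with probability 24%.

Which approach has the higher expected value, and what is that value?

Approach A ($96,400)

Approach A = 0.2 × 122000 + 0.2 × 183000 + 0.2 × (-33000) + 0.4 × 105000 = 24400 + 36600 − 6600 + 42000 = 96400
Approach B = 0.28 × 72000 + 0.24 × 19000 + 0.24 × 44000 + 0.24 × 121000 = 20160 + 4560 + 10560 + 29040 = 64320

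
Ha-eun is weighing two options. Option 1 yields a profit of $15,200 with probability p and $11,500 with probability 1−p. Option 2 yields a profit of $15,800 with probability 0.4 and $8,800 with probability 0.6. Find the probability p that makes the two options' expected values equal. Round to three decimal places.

p = 0.027

EV(Option 2) = 0.4 × 15800 + 0.6 × 8800 = 6320 + 5280 = 11600
p·15200 + (1−p)·11500 = 11600
3700p + 11500 = 11600
p = (11600 − 11500) / 3700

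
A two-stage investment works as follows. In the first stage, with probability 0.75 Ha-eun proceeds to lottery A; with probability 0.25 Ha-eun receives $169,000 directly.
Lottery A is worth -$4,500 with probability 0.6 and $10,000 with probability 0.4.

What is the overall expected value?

EV(A) = 0.6 × (-4500) + 0.4 × 10000 = -2700 + 4000 = 1300
Branch B: 169000 (certain)
Overall = 0.75 × 1300 + 0.25 × 169000 = 975 + 42250 = 43225

$43,225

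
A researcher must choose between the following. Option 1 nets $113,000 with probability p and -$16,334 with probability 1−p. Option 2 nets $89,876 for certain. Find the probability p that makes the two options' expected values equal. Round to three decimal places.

p·113000 + (1−p)·(-16334) = 89876
129334p − 16334 = 89876
p = (89876 + 16334) / 129334

p = 0.821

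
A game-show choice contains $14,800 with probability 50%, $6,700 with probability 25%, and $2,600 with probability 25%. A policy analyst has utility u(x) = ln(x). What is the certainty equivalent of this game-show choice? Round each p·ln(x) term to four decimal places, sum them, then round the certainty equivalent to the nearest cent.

$7,859.67

E[u] = 0.5·ln(14800) + 0.25·ln(6700) + 0.25·ln(2600) = 4.8012 + 2.2025 + 1.9658 = 8.9695
CE = e^8.9695 ≈ 7859.67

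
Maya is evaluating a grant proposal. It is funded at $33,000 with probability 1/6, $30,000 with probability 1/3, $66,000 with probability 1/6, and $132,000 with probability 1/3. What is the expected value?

EV = 1/6 × 33000 + 1/3 × 30000 + 1/6 × 66000 + 1/3 × 132000 = 5500 + 10000 + 11000 + 44000 = 70500

$70,500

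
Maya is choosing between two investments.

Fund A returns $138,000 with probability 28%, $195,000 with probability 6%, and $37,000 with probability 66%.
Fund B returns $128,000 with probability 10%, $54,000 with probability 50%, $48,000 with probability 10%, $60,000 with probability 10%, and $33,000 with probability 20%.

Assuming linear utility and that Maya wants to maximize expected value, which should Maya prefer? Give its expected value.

Fund A ($74,760)

Fund A = 0.28 × 138000 + 0.06 × 195000 + 0.66 × 37000 = 38640 + 11700 + 24420 = 74760
Fund B = 0.1 × 128000 + 0.5 × 54000 + 0.1 × 48000 + 0.1 × 60000 + 0.2 × 33000 = 12800 + 27000 + 4800 + 6000 + 6600 = 57200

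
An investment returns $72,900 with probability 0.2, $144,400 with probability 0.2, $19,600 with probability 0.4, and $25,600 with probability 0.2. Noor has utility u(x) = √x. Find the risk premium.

$8,896

E[u] = 0.2·√72900 + 0.2·√144400 + 0.4·√19600 + 0.2·√25600 = 0.2·270 + 0.2·380 + 0.4·140 + 0.2·160 = 218
CE = (218)² = 47524
Risk premium = EV − CE = 56420 − 47524 = 8896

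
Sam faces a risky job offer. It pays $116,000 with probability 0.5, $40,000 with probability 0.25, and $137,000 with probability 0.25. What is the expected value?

$102,250

EV = 0.5 × 116000 + 0.25 × 40000 + 0.25 × 137000 = 58000 + 10000 + 34250 = 102250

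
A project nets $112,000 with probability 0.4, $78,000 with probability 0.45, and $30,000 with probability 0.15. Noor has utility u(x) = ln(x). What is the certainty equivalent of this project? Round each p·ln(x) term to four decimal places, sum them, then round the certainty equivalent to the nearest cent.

E[u] = 0.4·ln(112000) + 0.45·ln(78000) + 0.15·ln(30000) = 4.6505 + 5.0690 + 1.5463 = 11.2658
CE = e^11.2658 ≈ 78104.27

$78,104.27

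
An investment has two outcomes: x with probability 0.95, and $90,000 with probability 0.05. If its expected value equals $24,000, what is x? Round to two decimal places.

x = $20,526.32

0.95·x + 0.05·90000 = 24000
0.95·x = 24000 − 4500 = 19500
x = 19500 / 0.95 = 20526.3158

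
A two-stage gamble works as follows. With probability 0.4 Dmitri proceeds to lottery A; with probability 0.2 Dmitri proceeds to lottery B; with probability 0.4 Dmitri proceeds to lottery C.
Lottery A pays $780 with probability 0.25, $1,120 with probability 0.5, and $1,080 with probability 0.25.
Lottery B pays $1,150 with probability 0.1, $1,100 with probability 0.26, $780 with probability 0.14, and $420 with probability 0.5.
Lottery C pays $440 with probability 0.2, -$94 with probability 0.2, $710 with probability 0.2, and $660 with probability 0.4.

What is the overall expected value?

$744.12

EV(A) = 0.25 × 780 + 0.5 × 1120 + 0.25 × 1080 = 195 + 560 + 270 = 1025
EV(B) = 0.1 × 1150 + 0.26 × 1100 + 0.14 × 780 + 0.5 × 420 = 115 + 286 + 109.2 + 210 = 720.2
EV(C) = 0.2 × 440 + 0.2 × (-94) + 0.2 × 710 + 0.4 × 660 = 88 − 18.8 + 142 + 264 = 475.2
Overall = 0.4 × 1025 + 0.2 × 720.2 + 0.4 × 475.2 = 410 + 144.04 + 190.08 = 744.12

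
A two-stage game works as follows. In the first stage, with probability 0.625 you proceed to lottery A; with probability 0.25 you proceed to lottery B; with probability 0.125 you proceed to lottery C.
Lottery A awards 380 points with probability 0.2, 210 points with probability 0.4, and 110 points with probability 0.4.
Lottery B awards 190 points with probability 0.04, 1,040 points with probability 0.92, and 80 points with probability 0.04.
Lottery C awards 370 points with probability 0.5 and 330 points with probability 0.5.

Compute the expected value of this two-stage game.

EV(A) = 0.2 × 380 + 0.4 × 210 + 0.4 × 110 = 76 + 84 + 44 = 204
EV(B) = 0.04 × 190 + 0.92 × 1040 + 0.04 × 80 = 7.6 + 956.8 + 3.2 = 967.6
EV(C) = 0.5 × 370 + 0.5 × 330 = 185 + 165 = 350
Overall = 0.625 × 204 + 0.25 × 967.6 + 0.125 × 350 = 127.5 + 241.9 + 43.75 = 413.15

413.15 points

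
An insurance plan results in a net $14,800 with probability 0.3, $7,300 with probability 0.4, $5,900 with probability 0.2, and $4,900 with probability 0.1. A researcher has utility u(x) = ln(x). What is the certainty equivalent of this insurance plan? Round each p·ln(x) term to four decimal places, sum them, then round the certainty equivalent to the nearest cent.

$8,309.88

E[u] = 0.3·ln(14800) + 0.4·ln(7300) + 0.2·ln(5900) + 0.1·ln(4900) = 2.8807 + 3.5583 + 1.7365 + 0.8497 = 9.0252
CE = e^9.0252 ≈ 8309.88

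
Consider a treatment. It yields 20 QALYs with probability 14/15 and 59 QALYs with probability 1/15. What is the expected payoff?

EV = 14/15 × 20 + 1/15 × 59 = 18.6667 + 3.9333 = 22.6

22.6 QALYs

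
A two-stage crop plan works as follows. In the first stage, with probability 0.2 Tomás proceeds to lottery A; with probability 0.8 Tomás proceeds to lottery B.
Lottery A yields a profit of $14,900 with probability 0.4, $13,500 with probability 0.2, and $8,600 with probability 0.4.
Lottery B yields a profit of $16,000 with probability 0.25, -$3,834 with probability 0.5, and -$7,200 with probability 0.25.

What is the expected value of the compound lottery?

EV(A) = 0.4 × 14900 + 0.2 × 13500 + 0.4 × 8600 = 5960 + 2700 + 3440 = 12100
EV(B) = 0.25 × 16000 + 0.5 × (-3834) + 0.25 × (-7200) = 4000 − 1917 − 1800 = 283
Overall = 0.2 × 12100 + 0.8 × 283 = 2420 + 226.4 = 2646.4

$2,646.40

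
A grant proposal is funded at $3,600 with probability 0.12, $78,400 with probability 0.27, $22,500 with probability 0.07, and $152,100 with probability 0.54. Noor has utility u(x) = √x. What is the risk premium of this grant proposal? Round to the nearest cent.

E[u] = 0.12·√3600 + 0.27·√78400 + 0.07·√22500 + 0.54·√152100 = 0.12·60 + 0.27·280 + 0.07·150 + 0.54·390 = 303.9
CE = (303.9)² = 92355.21
Risk premium = EV − CE = 105309 − 92355.21 = 12953.79

$12,953.79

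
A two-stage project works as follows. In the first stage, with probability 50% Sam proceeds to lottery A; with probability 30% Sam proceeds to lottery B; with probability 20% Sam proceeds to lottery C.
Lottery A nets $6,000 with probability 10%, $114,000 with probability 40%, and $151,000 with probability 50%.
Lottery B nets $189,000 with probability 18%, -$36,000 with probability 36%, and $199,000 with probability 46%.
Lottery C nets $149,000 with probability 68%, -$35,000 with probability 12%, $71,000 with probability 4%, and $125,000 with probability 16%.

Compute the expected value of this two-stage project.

EV(A) = 0.1 × 6000 + 0.4 × 114000 + 0.5 × 151000 = 600 + 45600 + 75500 = 121700
EV(B) = 0.18 × 189000 + 0.36 × (-36000) + 0.46 × 199000 = 34020 − 12960 + 91540 = 112600
EV(C) = 0.68 × 149000 + 0.12 × (-35000) + 0.04 × 71000 + 0.16 × 125000 = 101320 − 4200 + 2840 + 20000 = 119960
Overall = 0.5 × 121700 + 0.3 × 112600 + 0.2 × 119960 = 60850 + 33780 + 23992 = 118622

$118,622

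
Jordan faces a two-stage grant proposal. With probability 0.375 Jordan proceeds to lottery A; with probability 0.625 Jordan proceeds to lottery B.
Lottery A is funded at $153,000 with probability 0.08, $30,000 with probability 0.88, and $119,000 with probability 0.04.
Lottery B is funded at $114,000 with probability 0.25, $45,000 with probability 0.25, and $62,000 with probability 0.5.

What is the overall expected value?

EV(A) = 0.08 × 153000 + 0.88 × 30000 + 0.04 × 119000 = 12240 + 26400 + 4760 = 43400
EV(B) = 0.25 × 114000 + 0.25 × 45000 + 0.5 × 62000 = 28500 + 11250 + 31000 = 70750
Overall = 0.375 × 43400 + 0.625 × 70750 = 16275 + 44218.75 = 60493.75

$60,493.75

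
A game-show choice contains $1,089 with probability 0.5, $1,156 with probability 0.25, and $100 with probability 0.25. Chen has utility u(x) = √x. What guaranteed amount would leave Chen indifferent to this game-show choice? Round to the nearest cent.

$756.25

E[u] = 0.5·√1089 + 0.25·√1156 + 0.25·√100 = 0.5·33 + 0.25·34 + 0.25·10 = 27.5
CE = (27.5)² = 756.25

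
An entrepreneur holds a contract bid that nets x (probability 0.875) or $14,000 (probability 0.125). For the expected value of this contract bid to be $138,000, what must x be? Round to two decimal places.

x = $155,714.29

0.875·x + 0.125·14000 = 138000
0.875·x = 138000 − 1750 = 136250
x = 136250 / 0.875 = 155714.2857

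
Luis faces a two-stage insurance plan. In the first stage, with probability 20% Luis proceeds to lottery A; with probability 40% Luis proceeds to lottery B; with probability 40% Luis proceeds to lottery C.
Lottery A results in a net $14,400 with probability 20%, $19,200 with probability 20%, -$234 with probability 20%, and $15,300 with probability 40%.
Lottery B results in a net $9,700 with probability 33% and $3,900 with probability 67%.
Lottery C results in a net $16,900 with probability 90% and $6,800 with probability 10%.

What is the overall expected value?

$11,240.24

EV(A) = 0.2 × 14400 + 0.2 × 19200 + 0.2 × (-234) + 0.4 × 15300 = 2880 + 3840 − 46.8 + 6120 = 12793.2
EV(B) = 0.33 × 9700 + 0.67 × 3900 = 3201 + 2613 = 5814
EV(C) = 0.9 × 16900 + 0.1 × 6800 = 15210 + 680 = 15890
Overall = 0.2 × 12793.2 + 0.4 × 5814 + 0.4 × 15890 = 2558.64 + 2325.6 + 6356 = 11240.24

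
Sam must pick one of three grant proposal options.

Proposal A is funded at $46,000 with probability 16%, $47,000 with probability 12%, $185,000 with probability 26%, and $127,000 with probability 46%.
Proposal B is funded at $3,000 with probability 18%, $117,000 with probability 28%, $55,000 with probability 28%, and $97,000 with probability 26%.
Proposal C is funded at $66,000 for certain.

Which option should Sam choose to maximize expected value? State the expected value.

Proposal A = 0.16 × 46000 + 0.12 × 47000 + 0.26 × 185000 + 0.46 × 127000 = 7360 + 5640 + 48100 + 58420 = 119520
Proposal B = 0.18 × 3000 + 0.28 × 117000 + 0.28 × 55000 + 0.26 × 97000 = 540 + 32760 + 15400 + 25220 = 73920
Proposal C: 66000 (certain)

Proposal A ($119,520)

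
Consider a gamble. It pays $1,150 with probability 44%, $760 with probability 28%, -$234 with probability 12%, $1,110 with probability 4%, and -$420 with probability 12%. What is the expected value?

EV = 0.44 × 1150 + 0.28 × 760 + 0.12 × (-234) + 0.04 × 1110 + 0.12 × (-420) = 506 + 212.8 − 28.08 + 44.4 − 50.4 = 684.72

$684.72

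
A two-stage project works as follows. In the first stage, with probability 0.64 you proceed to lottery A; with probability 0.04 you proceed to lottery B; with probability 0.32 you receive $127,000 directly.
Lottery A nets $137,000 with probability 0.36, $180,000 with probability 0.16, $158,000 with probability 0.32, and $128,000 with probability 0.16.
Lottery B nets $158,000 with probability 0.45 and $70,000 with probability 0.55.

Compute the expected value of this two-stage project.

EV(A) = 0.36 × 137000 + 0.16 × 180000 + 0.32 × 158000 + 0.16 × 128000 = 49320 + 28800 + 50560 + 20480 = 149160
EV(B) = 0.45 × 158000 + 0.55 × 70000 = 71100 + 38500 = 109600
Branch C: 127000 (certain)
Overall = 0.64 × 149160 + 0.04 × 109600 + 0.32 × 127000 = 95462.4 + 4384 + 40640 = 140486.4

$140,486.40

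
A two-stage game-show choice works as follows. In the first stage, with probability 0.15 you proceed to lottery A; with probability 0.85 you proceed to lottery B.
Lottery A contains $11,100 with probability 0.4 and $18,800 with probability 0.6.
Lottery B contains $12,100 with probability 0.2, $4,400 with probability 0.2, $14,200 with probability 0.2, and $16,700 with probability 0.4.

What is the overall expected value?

EV(A) = 0.4 × 11100 + 0.6 × 18800 = 4440 + 11280 = 15720
EV(B) = 0.2 × 12100 + 0.2 × 4400 + 0.2 × 14200 + 0.4 × 16700 = 2420 + 880 + 2840 + 6680 = 12820
Overall = 0.15 × 15720 + 0.85 × 12820 = 2358 + 10897 = 13255

$13,255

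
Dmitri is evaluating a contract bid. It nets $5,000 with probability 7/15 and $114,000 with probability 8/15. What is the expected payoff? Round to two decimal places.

EV = 7/15 × 5000 + 8/15 × 114000 = 2333.3333 + 60800 = 63133.3333

$63,133.33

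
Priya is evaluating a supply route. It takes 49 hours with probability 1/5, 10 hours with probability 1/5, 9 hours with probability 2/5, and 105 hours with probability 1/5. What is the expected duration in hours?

EV = 1/5 × 49 + 1/5 × 10 + 2/5 × 9 + 1/5 × 105 = 9.8 + 2 + 3.6 + 21 = 36.4

36.4 hours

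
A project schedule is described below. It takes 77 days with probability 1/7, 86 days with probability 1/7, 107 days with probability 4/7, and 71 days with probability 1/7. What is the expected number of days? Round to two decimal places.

94.57 days

EV = 1/7 × 77 + 1/7 × 86 + 4/7 × 107 + 1/7 × 71 = 11 + 12.2857 + 61.1429 + 10.1429 = 94.5714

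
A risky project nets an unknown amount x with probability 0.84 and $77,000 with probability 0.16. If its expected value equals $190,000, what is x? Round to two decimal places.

x = $211,523.81

0.84·x + 0.16·77000 = 190000
0.84·x = 190000 − 12320 = 177680
x = 177680 / 0.84 = 211523.8095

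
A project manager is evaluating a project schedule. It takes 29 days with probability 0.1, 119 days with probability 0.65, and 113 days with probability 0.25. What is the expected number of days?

108.5 days

EV = 0.1 × 29 + 0.65 × 119 + 0.25 × 113 = 2.9 + 77.35 + 28.25 = 108.5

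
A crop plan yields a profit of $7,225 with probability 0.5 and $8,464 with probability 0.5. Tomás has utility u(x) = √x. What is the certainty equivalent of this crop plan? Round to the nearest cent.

$7,832.25

E[u] = 0.5·√7225 + 0.5·√8464 = 0.5·85 + 0.5·92 = 88.5
CE = (88.5)² = 7832.25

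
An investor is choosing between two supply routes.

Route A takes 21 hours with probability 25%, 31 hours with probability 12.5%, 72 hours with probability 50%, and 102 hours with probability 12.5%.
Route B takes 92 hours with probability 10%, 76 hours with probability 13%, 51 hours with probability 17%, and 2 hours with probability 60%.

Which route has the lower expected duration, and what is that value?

Route B (28.95 hours)

Route A = 0.25 × 21 + 0.125 × 31 + 0.5 × 72 + 0.125 × 102 = 5.25 + 3.875 + 36 + 12.75 = 57.875
Route B = 0.1 × 92 + 0.13 × 76 + 0.17 × 51 + 0.6 × 2 = 9.2 + 9.88 + 8.67 + 1.2 = 28.95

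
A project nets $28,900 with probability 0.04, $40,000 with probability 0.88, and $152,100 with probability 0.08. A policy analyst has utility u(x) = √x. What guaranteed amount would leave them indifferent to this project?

E[u] = 0.04·√28900 + 0.88·√40000 + 0.08·√152100 = 0.04·170 + 0.88·200 + 0.08·390 = 214
CE = (214)² = 45796

$45,796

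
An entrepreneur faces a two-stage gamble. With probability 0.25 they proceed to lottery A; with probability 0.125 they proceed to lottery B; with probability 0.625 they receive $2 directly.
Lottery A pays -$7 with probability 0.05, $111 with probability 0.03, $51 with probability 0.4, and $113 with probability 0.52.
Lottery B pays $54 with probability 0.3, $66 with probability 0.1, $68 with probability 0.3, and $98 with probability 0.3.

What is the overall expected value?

$30.86

EV(A) = 0.05 × (-7) + 0.03 × 111 + 0.4 × 51 + 0.52 × 113 = -0.35 + 3.33 + 20.4 + 58.76 = 82.14
EV(B) = 0.3 × 54 + 0.1 × 66 + 0.3 × 68 + 0.3 × 98 = 16.2 + 6.6 + 20.4 + 29.4 = 72.6
Branch C: 2 (certain)
Overall = 0.25 × 82.14 + 0.125 × 72.6 + 0.625 × 2 = 20.535 + 9.075 + 1.25 = 30.86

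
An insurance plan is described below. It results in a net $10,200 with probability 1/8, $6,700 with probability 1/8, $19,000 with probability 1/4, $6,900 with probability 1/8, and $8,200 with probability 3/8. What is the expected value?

$10,800

EV = 1/8 × 10200 + 1/8 × 6700 + 1/4 × 19000 + 1/8 × 6900 + 3/8 × 8200 = 1275 + 837.5 + 4750 + 862.5 + 3075 = 10800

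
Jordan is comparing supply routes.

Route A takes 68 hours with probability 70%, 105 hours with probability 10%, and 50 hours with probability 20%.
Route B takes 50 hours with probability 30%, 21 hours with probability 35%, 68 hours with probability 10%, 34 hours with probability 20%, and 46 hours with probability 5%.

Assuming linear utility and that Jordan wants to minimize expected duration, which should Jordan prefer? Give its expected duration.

Route B (38.25 hours)

Route A = 0.7 × 68 + 0.1 × 105 + 0.2 × 50 = 47.6 + 10.5 + 10 = 68.1
Route B = 0.3 × 50 + 0.35 × 21 + 0.1 × 68 + 0.2 × 34 + 0.05 × 46 = 15 + 7.35 + 6.8 + 6.8 + 2.3 = 38.25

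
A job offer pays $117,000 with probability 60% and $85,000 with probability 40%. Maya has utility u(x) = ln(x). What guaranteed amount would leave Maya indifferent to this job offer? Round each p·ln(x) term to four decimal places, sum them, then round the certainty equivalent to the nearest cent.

$102,970.72

E[u] = 0.6·ln(117000) + 0.4·ln(85000) = 7.0020 + 4.5402 = 11.5422
CE = e^11.5422 ≈ 102970.72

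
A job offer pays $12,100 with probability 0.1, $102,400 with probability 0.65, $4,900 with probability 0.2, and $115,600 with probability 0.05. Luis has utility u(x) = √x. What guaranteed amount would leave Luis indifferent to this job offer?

E[u] = 0.1·√12100 + 0.65·√102400 + 0.2·√4900 + 0.05·√115600 = 0.1·110 + 0.65·320 + 0.2·70 + 0.05·340 = 250
CE = (250)² = 62500

$62,500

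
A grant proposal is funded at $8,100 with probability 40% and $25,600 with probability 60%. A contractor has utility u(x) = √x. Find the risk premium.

E[u] = 0.4·√8100 + 0.6·√25600 = 0.4·90 + 0.6·160 = 132
CE = (132)² = 17424
Risk premium = EV − CE = 18600 − 17424 = 1176

$1,176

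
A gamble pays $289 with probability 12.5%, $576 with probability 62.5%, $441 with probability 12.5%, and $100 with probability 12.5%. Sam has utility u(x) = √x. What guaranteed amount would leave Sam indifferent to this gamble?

E[u] = 0.125·√289 + 0.625·√576 + 0.125·√441 + 0.125·√100 = 0.125·17 + 0.625·24 + 0.125·21 + 0.125·10 = 21
CE = (21)² = 441

$441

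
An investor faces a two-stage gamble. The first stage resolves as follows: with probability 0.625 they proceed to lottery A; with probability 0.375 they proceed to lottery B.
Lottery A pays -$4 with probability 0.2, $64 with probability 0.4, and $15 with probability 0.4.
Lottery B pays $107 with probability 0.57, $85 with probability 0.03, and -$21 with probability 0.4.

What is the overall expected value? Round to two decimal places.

$39.93

EV(A) = 0.2 × (-4) + 0.4 × 64 + 0.4 × 15 = -0.8 + 25.6 + 6 = 30.8
EV(B) = 0.57 × 107 + 0.03 × 85 + 0.4 × (-21) = 60.99 + 2.55 − 8.4 = 55.14
Overall = 0.625 × 30.8 + 0.375 × 55.14 = 19.25 + 20.6775 = 39.9275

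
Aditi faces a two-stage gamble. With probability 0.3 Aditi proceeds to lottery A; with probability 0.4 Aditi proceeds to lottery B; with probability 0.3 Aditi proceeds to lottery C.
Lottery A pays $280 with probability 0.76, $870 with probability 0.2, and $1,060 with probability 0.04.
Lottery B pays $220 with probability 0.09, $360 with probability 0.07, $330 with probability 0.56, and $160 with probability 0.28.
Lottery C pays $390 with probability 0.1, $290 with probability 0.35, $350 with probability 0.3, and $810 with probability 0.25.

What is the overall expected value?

EV(A) = 0.76 × 280 + 0.2 × 870 + 0.04 × 1060 = 212.8 + 174 + 42.4 = 429.2
EV(B) = 0.09 × 220 + 0.07 × 360 + 0.56 × 330 + 0.28 × 160 = 19.8 + 25.2 + 184.8 + 44.8 = 274.6
EV(C) = 0.1 × 390 + 0.35 × 290 + 0.3 × 350 + 0.25 × 810 = 39 + 101.5 + 105 + 202.5 = 448
Overall = 0.3 × 429.2 + 0.4 × 274.6 + 0.3 × 448 = 128.76 + 109.84 + 134.4 = 373

$373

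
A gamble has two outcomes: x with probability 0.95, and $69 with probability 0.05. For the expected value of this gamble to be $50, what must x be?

0.95·x + 0.05·69 = 50
0.95·x = 50 − 3.45 = 46.55
x = 46.55 / 0.95 = 49

x = $49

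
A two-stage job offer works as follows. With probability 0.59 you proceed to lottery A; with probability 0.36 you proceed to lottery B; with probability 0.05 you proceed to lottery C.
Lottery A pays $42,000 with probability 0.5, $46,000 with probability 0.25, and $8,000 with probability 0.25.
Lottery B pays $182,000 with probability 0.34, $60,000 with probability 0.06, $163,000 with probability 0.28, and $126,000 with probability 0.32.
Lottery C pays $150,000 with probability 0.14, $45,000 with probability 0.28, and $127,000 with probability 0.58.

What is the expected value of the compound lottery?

$80,236.40

EV(A) = 0.5 × 42000 + 0.25 × 46000 + 0.25 × 8000 = 21000 + 11500 + 2000 = 34500
EV(B) = 0.34 × 182000 + 0.06 × 60000 + 0.28 × 163000 + 0.32 × 126000 = 61880 + 3600 + 45640 + 40320 = 151440
EV(C) = 0.14 × 150000 + 0.28 × 45000 + 0.58 × 127000 = 21000 + 12600 + 73660 = 107260
Overall = 0.59 × 34500 + 0.36 × 151440 + 0.05 × 107260 = 20355 + 54518.4 + 5363 = 80236.4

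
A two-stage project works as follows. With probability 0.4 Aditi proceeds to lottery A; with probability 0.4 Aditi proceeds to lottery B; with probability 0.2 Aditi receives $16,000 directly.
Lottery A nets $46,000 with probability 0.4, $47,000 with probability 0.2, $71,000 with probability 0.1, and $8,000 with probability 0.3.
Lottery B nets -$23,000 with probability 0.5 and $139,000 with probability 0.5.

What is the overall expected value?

EV(A) = 0.4 × 46000 + 0.2 × 47000 + 0.1 × 71000 + 0.3 × 8000 = 18400 + 9400 + 7100 + 2400 = 37300
EV(B) = 0.5 × (-23000) + 0.5 × 139000 = -11500 + 69500 = 58000
Branch C: 16000 (certain)
Overall = 0.4 × 37300 + 0.4 × 58000 + 0.2 × 16000 = 14920 + 23200 + 3200 = 41320

$41,320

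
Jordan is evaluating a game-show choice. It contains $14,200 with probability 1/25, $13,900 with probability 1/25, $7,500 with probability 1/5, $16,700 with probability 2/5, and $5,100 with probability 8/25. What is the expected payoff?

$10,936

EV = 1/25 × 14200 + 1/25 × 13900 + 1/5 × 7500 + 2/5 × 16700 + 8/25 × 5100 = 568 + 556 + 1500 + 6680 + 1632 = 10936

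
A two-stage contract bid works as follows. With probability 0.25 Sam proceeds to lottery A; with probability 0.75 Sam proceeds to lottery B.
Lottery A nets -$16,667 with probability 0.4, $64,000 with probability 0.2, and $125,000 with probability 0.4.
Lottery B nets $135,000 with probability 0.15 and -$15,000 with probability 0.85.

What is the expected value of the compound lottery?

$19,658.30

EV(A) = 0.4 × (-16667) + 0.2 × 64000 + 0.4 × 125000 = -6666.8 + 12800 + 50000 = 56133.2
EV(B) = 0.15 × 135000 + 0.85 × (-15000) = 20250 − 12750 = 7500
Overall = 0.25 × 56133.2 + 0.75 × 7500 = 14033.3 + 5625 = 19658.3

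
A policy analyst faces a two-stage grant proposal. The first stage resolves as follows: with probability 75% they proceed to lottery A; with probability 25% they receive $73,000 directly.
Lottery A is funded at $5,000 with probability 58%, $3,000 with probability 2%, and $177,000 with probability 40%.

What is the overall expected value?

$73,570

EV(A) = 0.58 × 5000 + 0.02 × 3000 + 0.4 × 177000 = 2900 + 60 + 70800 = 73760
Branch B: 73000 (certain)
Overall = 0.75 × 73760 + 0.25 × 73000 = 55320 + 18250 = 73570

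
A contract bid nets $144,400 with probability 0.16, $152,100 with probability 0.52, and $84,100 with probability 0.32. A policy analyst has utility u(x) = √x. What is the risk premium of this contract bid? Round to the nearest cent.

E[u] = 0.16·√144400 + 0.52·√152100 + 0.32·√84100 = 0.16·380 + 0.52·390 + 0.32·290 = 356.4
CE = (356.4)² = 127020.96
Risk premium = EV − CE = 129108 − 127020.96 = 2087.04

$2,087.04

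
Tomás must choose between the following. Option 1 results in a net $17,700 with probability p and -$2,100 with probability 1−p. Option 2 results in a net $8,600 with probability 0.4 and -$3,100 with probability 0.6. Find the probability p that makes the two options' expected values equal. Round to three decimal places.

p = 0.186

EV(Option 2) = 0.4 × 8600 + 0.6 × (-3100) = 3440 − 1860 = 1580
p·17700 + (1−p)·(-2100) = 1580
19800p − 2100 = 1580
p = (1580 + 2100) / 19800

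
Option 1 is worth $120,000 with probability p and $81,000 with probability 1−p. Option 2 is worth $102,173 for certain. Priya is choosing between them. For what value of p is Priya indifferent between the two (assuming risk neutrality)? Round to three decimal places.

p·120000 + (1−p)·81000 = 102173
39000p + 81000 = 102173
p = (102173 − 81000) / 39000

p = 0.543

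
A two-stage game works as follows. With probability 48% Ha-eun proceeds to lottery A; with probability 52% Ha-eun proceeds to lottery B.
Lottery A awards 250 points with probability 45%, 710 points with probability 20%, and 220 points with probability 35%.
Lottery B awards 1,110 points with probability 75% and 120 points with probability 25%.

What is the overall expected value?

607.62 points

EV(A) = 0.45 × 250 + 0.2 × 710 + 0.35 × 220 = 112.5 + 142 + 77 = 331.5
EV(B) = 0.75 × 1110 + 0.25 × 120 = 832.5 + 30 = 862.5
Overall = 0.48 × 331.5 + 0.52 × 862.5 = 159.12 + 448.5 = 607.62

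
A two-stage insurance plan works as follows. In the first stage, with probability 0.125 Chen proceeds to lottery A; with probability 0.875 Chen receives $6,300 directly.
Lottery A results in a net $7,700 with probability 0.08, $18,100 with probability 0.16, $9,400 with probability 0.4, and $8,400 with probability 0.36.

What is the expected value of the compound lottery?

$6,799.50

EV(A) = 0.08 × 7700 + 0.16 × 18100 + 0.4 × 9400 + 0.36 × 8400 = 616 + 2896 + 3760 + 3024 = 10296
Branch B: 6300 (certain)
Overall = 0.125 × 10296 + 0.875 × 6300 = 1287 + 5512.5 = 6799.5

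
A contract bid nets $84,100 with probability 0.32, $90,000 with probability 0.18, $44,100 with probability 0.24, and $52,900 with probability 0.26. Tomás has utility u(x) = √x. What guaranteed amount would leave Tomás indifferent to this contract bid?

E[u] = 0.32·√84100 + 0.18·√90000 + 0.24·√44100 + 0.26·√52900 = 0.32·290 + 0.18·300 + 0.24·210 + 0.26·230 = 257
CE = (257)² = 66049

$66,049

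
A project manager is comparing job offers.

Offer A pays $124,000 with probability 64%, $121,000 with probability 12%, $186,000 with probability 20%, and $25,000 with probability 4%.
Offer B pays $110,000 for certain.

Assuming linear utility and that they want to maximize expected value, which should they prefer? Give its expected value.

Offer A ($132,080)

Offer A = 0.64 × 124000 + 0.12 × 121000 + 0.2 × 186000 + 0.04 × 25000 = 79360 + 14520 + 37200 + 1000 = 132080
Offer B: 110000 (certain)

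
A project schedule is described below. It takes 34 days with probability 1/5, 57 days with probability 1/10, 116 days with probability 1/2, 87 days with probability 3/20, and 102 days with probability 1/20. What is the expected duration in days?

88.65 days

EV = 1/5 × 34 + 1/10 × 57 + 1/2 × 116 + 3/20 × 87 + 1/20 × 102 = 6.8 + 5.7 + 58 + 13.05 + 5.1 = 88.65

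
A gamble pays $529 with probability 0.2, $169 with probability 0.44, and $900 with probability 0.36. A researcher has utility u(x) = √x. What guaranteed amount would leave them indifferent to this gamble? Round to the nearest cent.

E[u] = 0.2·√529 + 0.44·√169 + 0.36·√900 = 0.2·23 + 0.44·13 + 0.36·30 = 21.12
CE = (21.12)² = 446.0544

$446.05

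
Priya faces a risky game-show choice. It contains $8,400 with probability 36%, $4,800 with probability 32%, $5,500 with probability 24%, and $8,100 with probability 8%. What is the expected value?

$6,528

EV = 0.36 × 8400 + 0.32 × 4800 + 0.24 × 5500 + 0.08 × 8100 = 3024 + 1536 + 1320 + 648 = 6528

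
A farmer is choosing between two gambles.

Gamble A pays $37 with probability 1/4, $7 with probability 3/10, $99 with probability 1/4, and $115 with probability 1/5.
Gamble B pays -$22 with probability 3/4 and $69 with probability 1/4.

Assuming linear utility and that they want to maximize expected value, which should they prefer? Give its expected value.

Gamble A = 1/4 × 37 + 3/10 × 7 + 1/4 × 99 + 1/5 × 115 = 9.25 + 2.1 + 24.75 + 23 = 59.1
Gamble B = 3/4 × (-22) + 1/4 × 69 = -16.5 + 17.25 = 0.75

Gamble A ($59.10)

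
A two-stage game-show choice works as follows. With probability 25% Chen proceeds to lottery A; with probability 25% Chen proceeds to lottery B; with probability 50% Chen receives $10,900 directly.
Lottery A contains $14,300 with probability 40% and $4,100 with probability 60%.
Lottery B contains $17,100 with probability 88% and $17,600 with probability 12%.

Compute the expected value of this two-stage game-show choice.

EV(A) = 0.4 × 14300 + 0.6 × 4100 = 5720 + 2460 = 8180
EV(B) = 0.88 × 17100 + 0.12 × 17600 = 15048 + 2112 = 17160
Branch C: 10900 (certain)
Overall = 0.25 × 8180 + 0.25 × 17160 + 0.5 × 10900 = 2045 + 4290 + 5450 = 11785

$11,785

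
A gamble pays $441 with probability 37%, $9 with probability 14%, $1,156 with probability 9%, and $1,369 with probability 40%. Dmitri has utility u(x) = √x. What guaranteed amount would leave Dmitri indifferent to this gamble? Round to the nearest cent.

$678.60

E[u] = 0.37·√441 + 0.14·√9 + 0.09·√1156 + 0.4·√1369 = 0.37·21 + 0.14·3 + 0.09·34 + 0.4·37 = 26.05
CE = (26.05)² = 678.6025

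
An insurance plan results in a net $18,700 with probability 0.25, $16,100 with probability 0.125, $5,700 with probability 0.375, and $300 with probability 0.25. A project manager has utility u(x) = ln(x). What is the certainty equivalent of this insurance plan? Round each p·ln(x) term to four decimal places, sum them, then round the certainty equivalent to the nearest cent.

E[u] = 0.25·ln(18700) + 0.125·ln(16100) + 0.375·ln(5700) + 0.25·ln(300) = 2.4591 + 1.2108 + 3.2431 + 1.4259 = 8.3389
CE = e^8.3389 ≈ 4183.49

$4,183.49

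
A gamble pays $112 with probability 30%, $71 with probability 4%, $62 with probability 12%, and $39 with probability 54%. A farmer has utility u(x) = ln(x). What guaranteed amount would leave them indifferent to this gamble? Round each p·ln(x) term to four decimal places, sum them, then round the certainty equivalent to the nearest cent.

$57.95

E[u] = 0.3·ln(112) + 0.04·ln(71) + 0.12·ln(62) + 0.54·ln(39) = 1.4155 + 0.1705 + 0.4953 + 1.9783 = 4.0596
CE = e^4.0596 ≈ 57.95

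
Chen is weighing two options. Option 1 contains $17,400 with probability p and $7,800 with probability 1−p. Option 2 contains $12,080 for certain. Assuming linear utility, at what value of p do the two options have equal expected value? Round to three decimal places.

p·17400 + (1−p)·7800 = 12080
9600p + 7800 = 12080
p = (12080 − 7800) / 9600

p = 0.446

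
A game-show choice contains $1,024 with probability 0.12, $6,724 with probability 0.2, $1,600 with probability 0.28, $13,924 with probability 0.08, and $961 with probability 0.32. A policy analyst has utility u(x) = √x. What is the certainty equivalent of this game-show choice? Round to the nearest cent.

$2,580.64

E[u] = 0.12·√1024 + 0.2·√6724 + 0.28·√1600 + 0.08·√13924 + 0.32·√961 = 0.12·32 + 0.2·82 + 0.28·40 + 0.08·118 + 0.32·31 = 50.8
CE = (50.8)² = 2580.64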